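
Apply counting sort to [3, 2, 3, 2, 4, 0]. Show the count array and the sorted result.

Count array: [1, 0, 2, 2, 1]
(count[i] = number of elements equal to i)
Cumulative count: [1, 1, 3, 5, 6]
Sorted: [0, 2, 2, 3, 3, 4]


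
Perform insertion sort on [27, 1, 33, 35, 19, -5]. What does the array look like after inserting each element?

First element 27 is already 'sorted'
Insert 1: shifted 1 elements -> [1, 27, 33, 35, 19, -5]
Insert 33: shifted 0 elements -> [1, 27, 33, 35, 19, -5]
Insert 35: shifted 0 elements -> [1, 27, 33, 35, 19, -5]
Insert 19: shifted 3 elements -> [1, 19, 27, 33, 35, -5]
Insert -5: shifted 5 elements -> [-5, 1, 19, 27, 33, 35]


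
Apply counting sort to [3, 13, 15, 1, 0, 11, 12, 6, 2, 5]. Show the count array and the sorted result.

Count array: [1, 1, 1, 1, 0, 1, 1, 0, 0, 0, 0, 1, 1, 1, 0, 1]
(count[i] = number of elements equal to i)
Cumulative count: [1, 2, 3, 4, 4, 5, 6, 6, 6, 6, 6, 7, 8, 9, 9, 10]
Sorted: [0, 1, 2, 3, 5, 6, 11, 12, 13, 15]


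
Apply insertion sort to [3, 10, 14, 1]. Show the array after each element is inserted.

First element 3 is already 'sorted'
Insert 10: shifted 0 elements -> [3, 10, 14, 1]
Insert 14: shifted 0 elements -> [3, 10, 14, 1]
Insert 1: shifted 3 elements -> [1, 3, 10, 14]


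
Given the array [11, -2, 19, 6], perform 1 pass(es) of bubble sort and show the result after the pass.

After pass 1: [-2, 11, 6, 19] (2 swaps)
Total swaps: 2


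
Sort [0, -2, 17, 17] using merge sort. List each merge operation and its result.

Divide and conquer:
  Merge [0] + [-2] -> [-2, 0]
  Merge [17] + [17] -> [17, 17]
  Merge [-2, 0] + [17, 17] -> [-2, 0, 17, 17]


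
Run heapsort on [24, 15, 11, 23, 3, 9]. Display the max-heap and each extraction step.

Build heap: [24, 23, 11, 15, 3, 9]
Extract 24: [23, 15, 11, 9, 3, 24]
Extract 23: [15, 9, 11, 3, 23, 24]
Extract 15: [11, 9, 3, 15, 23, 24]
Extract 11: [9, 3, 11, 15, 23, 24]
Extract 9: [3, 9, 11, 15, 23, 24]


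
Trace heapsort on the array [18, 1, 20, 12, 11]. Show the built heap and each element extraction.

Build heap: [20, 12, 18, 1, 11]
Extract 20: [18, 12, 11, 1, 20]
Extract 18: [12, 1, 11, 18, 20]
Extract 12: [11, 1, 12, 18, 20]
Extract 11: [1, 11, 12, 18, 20]


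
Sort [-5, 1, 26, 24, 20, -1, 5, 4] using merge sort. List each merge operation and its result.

Divide and conquer:
  Merge [-5] + [1] -> [-5, 1]
  Merge [26] + [24] -> [24, 26]
  Merge [-5, 1] + [24, 26] -> [-5, 1, 24, 26]
  Merge [20] + [-1] -> [-1, 20]
  Merge [5] + [4] -> [4, 5]
  Merge [-1, 20] + [4, 5] -> [-1, 4, 5, 20]
  Merge [-5, 1, 24, 26] + [-1, 4, 5, 20] -> [-5, -1, 1, 4, 5, 20, 24, 26]


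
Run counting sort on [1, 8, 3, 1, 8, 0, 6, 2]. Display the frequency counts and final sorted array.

Count array: [1, 2, 1, 1, 0, 0, 1, 0, 2]
(count[i] = number of elements equal to i)
Cumulative count: [1, 3, 4, 5, 5, 5, 6, 6, 8]
Sorted: [0, 1, 1, 2, 3, 6, 8, 8]


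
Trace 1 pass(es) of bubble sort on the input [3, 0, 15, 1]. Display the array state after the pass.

After pass 1: [0, 3, 1, 15] (2 swaps)
Total swaps: 2


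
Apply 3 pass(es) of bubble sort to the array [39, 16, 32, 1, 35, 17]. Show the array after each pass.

After pass 1: [16, 32, 1, 35, 17, 39] (5 swaps)
After pass 2: [16, 1, 32, 17, 35, 39] (2 swaps)
After pass 3: [1, 16, 17, 32, 35, 39] (2 swaps)
Total swaps: 9


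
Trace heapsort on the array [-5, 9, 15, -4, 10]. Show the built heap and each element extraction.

Build heap: [15, 10, -5, -4, 9]
Extract 15: [10, 9, -5, -4, 15]
Extract 10: [9, -4, -5, 10, 15]
Extract 9: [-4, -5, 9, 10, 15]
Extract -4: [-5, -4, 9, 10, 15]


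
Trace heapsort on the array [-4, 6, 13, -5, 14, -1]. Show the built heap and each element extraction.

Build heap: [14, 6, 13, -5, -4, -1]
Extract 14: [13, 6, -1, -5, -4, 14]
Extract 13: [6, -4, -1, -5, 13, 14]
Extract 6: [-1, -4, -5, 6, 13, 14]
Extract -1: [-4, -5, -1, 6, 13, 14]
Extract -4: [-5, -4, -1, 6, 13, 14]


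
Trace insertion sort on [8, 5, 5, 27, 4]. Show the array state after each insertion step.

First element 8 is already 'sorted'
Insert 5: shifted 1 elements -> [5, 8, 5, 27, 4]
Insert 5: shifted 1 elements -> [5, 5, 8, 27, 4]
Insert 27: shifted 0 elements -> [5, 5, 8, 27, 4]
Insert 4: shifted 4 elements -> [4, 5, 5, 8, 27]


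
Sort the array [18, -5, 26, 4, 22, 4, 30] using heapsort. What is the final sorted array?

Build heap: [30, 22, 26, 4, -5, 4, 18]
Extract 30: [26, 22, 18, 4, -5, 4, 30]
Extract 26: [22, 4, 18, 4, -5, 26, 30]
Extract 22: [18, 4, -5, 4, 22, 26, 30]
Extract 18: [4, 4, -5, 18, 22, 26, 30]
Extract 4: [4, -5, 4, 18, 22, 26, 30]
Extract 4: [-5, 4, 4, 18, 22, 26, 30]


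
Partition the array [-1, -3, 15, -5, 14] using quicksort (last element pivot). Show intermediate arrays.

Partition 1: pivot=14 at index 3 -> [-1, -3, -5, 14, 15]
Partition 2: pivot=-5 at index 0 -> [-5, -3, -1, 14, 15]
Partition 3: pivot=-1 at index 2 -> [-5, -3, -1, 14, 15]


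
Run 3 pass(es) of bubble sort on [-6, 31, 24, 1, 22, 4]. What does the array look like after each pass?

After pass 1: [-6, 24, 1, 22, 4, 31] (4 swaps)
After pass 2: [-6, 1, 22, 4, 24, 31] (3 swaps)
After pass 3: [-6, 1, 4, 22, 24, 31] (1 swaps)
Total swaps: 8


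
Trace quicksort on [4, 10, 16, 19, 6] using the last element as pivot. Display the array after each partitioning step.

Partition 1: pivot=6 at index 1 -> [4, 6, 16, 19, 10]
Partition 2: pivot=10 at index 2 -> [4, 6, 10, 19, 16]
Partition 3: pivot=16 at index 3 -> [4, 6, 10, 16, 19]


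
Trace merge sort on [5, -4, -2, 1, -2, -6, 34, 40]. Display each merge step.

Divide and conquer:
  Merge [5] + [-4] -> [-4, 5]
  Merge [-2] + [1] -> [-2, 1]
  Merge [-4, 5] + [-2, 1] -> [-4, -2, 1, 5]
  Merge [-2] + [-6] -> [-6, -2]
  Merge [34] + [40] -> [34, 40]
  Merge [-6, -2] + [34, 40] -> [-6, -2, 34, 40]
  Merge [-4, -2, 1, 5] + [-6, -2, 34, 40] -> [-6, -4, -2, -2, 1, 5, 34, 40]


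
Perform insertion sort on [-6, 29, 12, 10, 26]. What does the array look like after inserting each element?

First element -6 is already 'sorted'
Insert 29: shifted 0 elements -> [-6, 29, 12, 10, 26]
Insert 12: shifted 1 elements -> [-6, 12, 29, 10, 26]
Insert 10: shifted 2 elements -> [-6, 10, 12, 29, 26]
Insert 26: shifted 1 elements -> [-6, 10, 12, 26, 29]


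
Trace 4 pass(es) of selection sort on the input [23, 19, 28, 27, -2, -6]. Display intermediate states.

Pass 1: Select minimum -6 at index 5, swap -> [-6, 19, 28, 27, -2, 23]
Pass 2: Select minimum -2 at index 4, swap -> [-6, -2, 28, 27, 19, 23]
Pass 3: Select minimum 19 at index 4, swap -> [-6, -2, 19, 27, 28, 23]
Pass 4: Select minimum 23 at index 5, swap -> [-6, -2, 19, 23, 28, 27]


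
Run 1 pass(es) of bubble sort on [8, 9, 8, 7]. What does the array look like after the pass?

After pass 1: [8, 8, 7, 9] (2 swaps)
Total swaps: 2


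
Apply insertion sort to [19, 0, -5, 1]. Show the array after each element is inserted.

First element 19 is already 'sorted'
Insert 0: shifted 1 elements -> [0, 19, -5, 1]
Insert -5: shifted 2 elements -> [-5, 0, 19, 1]
Insert 1: shifted 1 elements -> [-5, 0, 1, 19]


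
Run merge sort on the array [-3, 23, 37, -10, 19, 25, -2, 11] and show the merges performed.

Divide and conquer:
  Merge [-3] + [23] -> [-3, 23]
  Merge [37] + [-10] -> [-10, 37]
  Merge [-3, 23] + [-10, 37] -> [-10, -3, 23, 37]
  Merge [19] + [25] -> [19, 25]
  Merge [-2] + [11] -> [-2, 11]
  Merge [19, 25] + [-2, 11] -> [-2, 11, 19, 25]
  Merge [-10, -3, 23, 37] + [-2, 11, 19, 25] -> [-10, -3, -2, 11, 19, 23, 25, 37]


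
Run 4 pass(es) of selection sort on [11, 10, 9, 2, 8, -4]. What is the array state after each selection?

Pass 1: Select minimum -4 at index 5, swap -> [-4, 10, 9, 2, 8, 11]
Pass 2: Select minimum 2 at index 3, swap -> [-4, 2, 9, 10, 8, 11]
Pass 3: Select minimum 8 at index 4, swap -> [-4, 2, 8, 10, 9, 11]
Pass 4: Select minimum 9 at index 4, swap -> [-4, 2, 8, 9, 10, 11]


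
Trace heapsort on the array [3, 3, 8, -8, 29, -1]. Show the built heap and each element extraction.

Build heap: [29, 3, 8, -8, 3, -1]
Extract 29: [8, 3, -1, -8, 3, 29]
Extract 8: [3, 3, -1, -8, 8, 29]
Extract 3: [3, -8, -1, 3, 8, 29]
Extract 3: [-1, -8, 3, 3, 8, 29]
Extract -1: [-8, -1, 3, 3, 8, 29]


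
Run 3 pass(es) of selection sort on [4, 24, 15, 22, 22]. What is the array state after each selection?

Pass 1: Select minimum 4 at index 0, swap -> [4, 24, 15, 22, 22]
Pass 2: Select minimum 15 at index 2, swap -> [4, 15, 24, 22, 22]
Pass 3: Select minimum 22 at index 3, swap -> [4, 15, 22, 24, 22]


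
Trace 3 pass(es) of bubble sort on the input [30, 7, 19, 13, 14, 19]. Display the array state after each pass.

After pass 1: [7, 19, 13, 14, 19, 30] (5 swaps)
After pass 2: [7, 13, 14, 19, 19, 30] (2 swaps)
After pass 3: [7, 13, 14, 19, 19, 30] (0 swaps)
Total swaps: 7


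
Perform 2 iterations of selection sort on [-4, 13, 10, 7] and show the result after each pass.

Pass 1: Select minimum -4 at index 0, swap -> [-4, 13, 10, 7]
Pass 2: Select minimum 7 at index 3, swap -> [-4, 7, 10, 13]


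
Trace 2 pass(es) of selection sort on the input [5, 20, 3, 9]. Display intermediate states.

Pass 1: Select minimum 3 at index 2, swap -> [3, 20, 5, 9]
Pass 2: Select minimum 5 at index 2, swap -> [3, 5, 20, 9]


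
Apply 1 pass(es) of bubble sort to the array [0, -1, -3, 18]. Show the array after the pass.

After pass 1: [-1, -3, 0, 18] (2 swaps)
Total swaps: 2


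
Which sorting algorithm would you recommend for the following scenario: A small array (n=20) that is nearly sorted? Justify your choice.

Best choice: Insertion sort
Reason: Insertion sort is O(n) for nearly sorted arrays and has low overhead


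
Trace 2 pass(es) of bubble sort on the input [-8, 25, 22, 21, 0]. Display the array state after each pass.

After pass 1: [-8, 22, 21, 0, 25] (3 swaps)
After pass 2: [-8, 21, 0, 22, 25] (2 swaps)
Total swaps: 5


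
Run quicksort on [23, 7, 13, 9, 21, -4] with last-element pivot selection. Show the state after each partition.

Partition 1: pivot=-4 at index 0 -> [-4, 7, 13, 9, 21, 23]
Partition 2: pivot=23 at index 5 -> [-4, 7, 13, 9, 21, 23]
Partition 3: pivot=21 at index 4 -> [-4, 7, 13, 9, 21, 23]
Partition 4: pivot=9 at index 2 -> [-4, 7, 9, 13, 21, 23]


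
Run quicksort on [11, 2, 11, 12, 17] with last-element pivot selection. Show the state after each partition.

Partition 1: pivot=17 at index 4 -> [11, 2, 11, 12, 17]
Partition 2: pivot=12 at index 3 -> [11, 2, 11, 12, 17]
Partition 3: pivot=11 at index 2 -> [11, 2, 11, 12, 17]
Partition 4: pivot=2 at index 0 -> [2, 11, 11, 12, 17]


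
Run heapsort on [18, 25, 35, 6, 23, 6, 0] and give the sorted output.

Build heap: [35, 25, 18, 6, 23, 6, 0]
Extract 35: [25, 23, 18, 6, 0, 6, 35]
Extract 25: [23, 6, 18, 6, 0, 25, 35]
Extract 23: [18, 6, 0, 6, 23, 25, 35]
Extract 18: [6, 6, 0, 18, 23, 25, 35]
Extract 6: [6, 0, 6, 18, 23, 25, 35]
Extract 6: [0, 6, 6, 18, 23, 25, 35]


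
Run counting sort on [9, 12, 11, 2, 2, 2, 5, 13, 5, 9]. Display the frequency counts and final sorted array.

Count array: [0, 0, 3, 0, 0, 2, 0, 0, 0, 2, 0, 1, 1, 1]
(count[i] = number of elements equal to i)
Cumulative count: [0, 0, 3, 3, 3, 5, 5, 5, 5, 7, 7, 8, 9, 10]
Sorted: [2, 2, 2, 5, 5, 9, 9, 11, 12, 13]


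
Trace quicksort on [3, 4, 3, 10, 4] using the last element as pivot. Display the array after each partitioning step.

Partition 1: pivot=4 at index 3 -> [3, 4, 3, 4, 10]
Partition 2: pivot=3 at index 1 -> [3, 3, 4, 4, 10]


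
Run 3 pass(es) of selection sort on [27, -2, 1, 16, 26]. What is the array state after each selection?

Pass 1: Select minimum -2 at index 1, swap -> [-2, 27, 1, 16, 26]
Pass 2: Select minimum 1 at index 2, swap -> [-2, 1, 27, 16, 26]
Pass 3: Select minimum 16 at index 3, swap -> [-2, 1, 16, 27, 26]


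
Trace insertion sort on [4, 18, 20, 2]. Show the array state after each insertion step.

First element 4 is already 'sorted'
Insert 18: shifted 0 elements -> [4, 18, 20, 2]
Insert 20: shifted 0 elements -> [4, 18, 20, 2]
Insert 2: shifted 3 elements -> [2, 4, 18, 20]


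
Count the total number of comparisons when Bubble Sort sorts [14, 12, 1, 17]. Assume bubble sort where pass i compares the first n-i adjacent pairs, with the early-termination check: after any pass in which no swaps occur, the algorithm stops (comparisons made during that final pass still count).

Pass 1: compare adjacent pairs (0,1)..(2,3) = 3 comparison(s), 2 swap(s) -> [12, 1, 14, 17]
Pass 2: compare adjacent pairs (0,1)..(1,2) = 2 comparison(s), 1 swap(s) -> [1, 12, 14, 17]
Pass 3: compare adjacent pairs (0,1)..(0,1) = 1 comparison(s), 0 swap(s) -> [1, 12, 14, 17]
No swaps in this pass, so bubble sort stops here.
Total comparisons: 3 + 2 + 1 = 6


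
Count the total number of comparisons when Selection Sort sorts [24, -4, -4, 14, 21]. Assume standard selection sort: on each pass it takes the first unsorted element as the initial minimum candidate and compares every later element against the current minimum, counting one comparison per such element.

Pass 1: scan indices 1..4 for the minimum = 4 comparison(s); min is -4, place at index 0 -> [-4, 24, -4, 14, 21]
Pass 2: scan indices 2..4 for the minimum = 3 comparison(s); min is -4, place at index 1 -> [-4, -4, 24, 14, 21]
Pass 3: scan indices 3..4 for the minimum = 2 comparison(s); min is 14, place at index 2 -> [-4, -4, 14, 24, 21]
Pass 4: scan indices 4..4 for the minimum = 1 comparison(s); min is 21, place at index 3 -> [-4, -4, 14, 21, 24]
Selection sort always scans the whole unsorted suffix, so the count is (n-1) + (n-2) + ... + 1 = n(n-1)/2 = 5*4/2 = 10 regardless of the input order.
Total comparisons: 4 + 3 + 2 + 1 = 10


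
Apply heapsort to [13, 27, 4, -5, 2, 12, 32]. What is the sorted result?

Build heap: [32, 27, 13, -5, 2, 12, 4]
Extract 32: [27, 4, 13, -5, 2, 12, 32]
Extract 27: [13, 4, 12, -5, 2, 27, 32]
Extract 13: [12, 4, 2, -5, 13, 27, 32]
Extract 12: [4, -5, 2, 12, 13, 27, 32]
Extract 4: [2, -5, 4, 12, 13, 27, 32]
Extract 2: [-5, 2, 4, 12, 13, 27, 32]


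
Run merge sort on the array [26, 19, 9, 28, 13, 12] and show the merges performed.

Divide and conquer:
  Merge [19] + [9] -> [9, 19]
  Merge [26] + [9, 19] -> [9, 19, 26]
  Merge [13] + [12] -> [12, 13]
  Merge [28] + [12, 13] -> [12, 13, 28]
  Merge [9, 19, 26] + [12, 13, 28] -> [9, 12, 13, 19, 26, 28]


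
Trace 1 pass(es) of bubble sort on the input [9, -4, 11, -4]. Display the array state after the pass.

After pass 1: [-4, 9, -4, 11] (2 swaps)
Total swaps: 2


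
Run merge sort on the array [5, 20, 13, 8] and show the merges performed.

Divide and conquer:
  Merge [5] + [20] -> [5, 20]
  Merge [13] + [8] -> [8, 13]
  Merge [5, 20] + [8, 13] -> [5, 8, 13, 20]


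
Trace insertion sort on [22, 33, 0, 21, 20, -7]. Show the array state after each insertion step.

First element 22 is already 'sorted'
Insert 33: shifted 0 elements -> [22, 33, 0, 21, 20, -7]
Insert 0: shifted 2 elements -> [0, 22, 33, 21, 20, -7]
Insert 21: shifted 2 elements -> [0, 21, 22, 33, 20, -7]
Insert 20: shifted 3 elements -> [0, 20, 21, 22, 33, -7]
Insert -7: shifted 5 elements -> [-7, 0, 20, 21, 22, 33]


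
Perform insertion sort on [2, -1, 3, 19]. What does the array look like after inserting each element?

First element 2 is already 'sorted'
Insert -1: shifted 1 elements -> [-1, 2, 3, 19]
Insert 3: shifted 0 elements -> [-1, 2, 3, 19]
Insert 19: shifted 0 elements -> [-1, 2, 3, 19]


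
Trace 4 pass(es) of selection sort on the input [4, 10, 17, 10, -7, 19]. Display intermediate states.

Pass 1: Select minimum -7 at index 4, swap -> [-7, 10, 17, 10, 4, 19]
Pass 2: Select minimum 4 at index 4, swap -> [-7, 4, 17, 10, 10, 19]
Pass 3: Select minimum 10 at index 3, swap -> [-7, 4, 10, 17, 10, 19]
Pass 4: Select minimum 10 at index 4, swap -> [-7, 4, 10, 10, 17, 19]


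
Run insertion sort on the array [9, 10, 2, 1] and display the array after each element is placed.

First element 9 is already 'sorted'
Insert 10: shifted 0 elements -> [9, 10, 2, 1]
Insert 2: shifted 2 elements -> [2, 9, 10, 1]
Insert 1: shifted 3 elements -> [1, 2, 9, 10]


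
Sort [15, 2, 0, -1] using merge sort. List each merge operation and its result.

Divide and conquer:
  Merge [15] + [2] -> [2, 15]
  Merge [0] + [-1] -> [-1, 0]
  Merge [2, 15] + [-1, 0] -> [-1, 0, 2, 15]


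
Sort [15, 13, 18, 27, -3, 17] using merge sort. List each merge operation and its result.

Divide and conquer:
  Merge [13] + [18] -> [13, 18]
  Merge [15] + [13, 18] -> [13, 15, 18]
  Merge [-3] + [17] -> [-3, 17]
  Merge [27] + [-3, 17] -> [-3, 17, 27]
  Merge [13, 15, 18] + [-3, 17, 27] -> [-3, 13, 15, 17, 18, 27]


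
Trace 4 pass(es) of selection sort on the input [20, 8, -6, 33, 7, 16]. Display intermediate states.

Pass 1: Select minimum -6 at index 2, swap -> [-6, 8, 20, 33, 7, 16]
Pass 2: Select minimum 7 at index 4, swap -> [-6, 7, 20, 33, 8, 16]
Pass 3: Select minimum 8 at index 4, swap -> [-6, 7, 8, 33, 20, 16]
Pass 4: Select minimum 16 at index 5, swap -> [-6, 7, 8, 16, 20, 33]


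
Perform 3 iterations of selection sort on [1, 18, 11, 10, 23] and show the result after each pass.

Pass 1: Select minimum 1 at index 0, swap -> [1, 18, 11, 10, 23]
Pass 2: Select minimum 10 at index 3, swap -> [1, 10, 11, 18, 23]
Pass 3: Select minimum 11 at index 2, swap -> [1, 10, 11, 18, 23]


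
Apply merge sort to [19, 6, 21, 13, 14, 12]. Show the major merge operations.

Divide and conquer:
  Merge [6] + [21] -> [6, 21]
  Merge [19] + [6, 21] -> [6, 19, 21]
  Merge [14] + [12] -> [12, 14]
  Merge [13] + [12, 14] -> [12, 13, 14]
  Merge [6, 19, 21] + [12, 13, 14] -> [6, 12, 13, 14, 19, 21]


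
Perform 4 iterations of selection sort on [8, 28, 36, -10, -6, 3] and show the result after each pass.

Pass 1: Select minimum -10 at index 3, swap -> [-10, 28, 36, 8, -6, 3]
Pass 2: Select minimum -6 at index 4, swap -> [-10, -6, 36, 8, 28, 3]
Pass 3: Select minimum 3 at index 5, swap -> [-10, -6, 3, 8, 28, 36]
Pass 4: Select minimum 8 at index 3, swap -> [-10, -6, 3, 8, 28, 36]


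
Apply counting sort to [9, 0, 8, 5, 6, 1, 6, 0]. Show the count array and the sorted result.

Count array: [2, 1, 0, 0, 0, 1, 2, 0, 1, 1]
(count[i] = number of elements equal to i)
Cumulative count: [2, 3, 3, 3, 3, 4, 6, 6, 7, 8]
Sorted: [0, 0, 1, 5, 6, 6, 8, 9]


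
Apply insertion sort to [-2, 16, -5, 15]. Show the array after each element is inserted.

First element -2 is already 'sorted'
Insert 16: shifted 0 elements -> [-2, 16, -5, 15]
Insert -5: shifted 2 elements -> [-5, -2, 16, 15]
Insert 15: shifted 1 elements -> [-5, -2, 15, 16]


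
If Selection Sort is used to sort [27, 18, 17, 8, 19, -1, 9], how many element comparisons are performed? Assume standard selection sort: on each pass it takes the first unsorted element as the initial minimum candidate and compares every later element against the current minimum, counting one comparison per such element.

Pass 1: scan indices 1..6 for the minimum = 6 comparison(s); min is -1, place at index 0 -> [-1, 18, 17, 8, 19, 27, 9]
Pass 2: scan indices 2..6 for the minimum = 5 comparison(s); min is 8, place at index 1 -> [-1, 8, 17, 18, 19, 27, 9]
Pass 3: scan indices 3..6 for the minimum = 4 comparison(s); min is 9, place at index 2 -> [-1, 8, 9, 18, 19, 27, 17]
Pass 4: scan indices 4..6 for the minimum = 3 comparison(s); min is 17, place at index 3 -> [-1, 8, 9, 17, 19, 27, 18]
Pass 5: scan indices 5..6 for the minimum = 2 comparison(s); min is 18, place at index 4 -> [-1, 8, 9, 17, 18, 27, 19]
Pass 6: scan indices 6..6 for the minimum = 1 comparison(s); min is 19, place at index 5 -> [-1, 8, 9, 17, 18, 19, 27]
Selection sort always scans the whole unsorted suffix, so the count is (n-1) + (n-2) + ... + 1 = n(n-1)/2 = 7*6/2 = 21 regardless of the input order.
Total comparisons: 6 + 5 + 4 + 3 + 2 + 1 = 21


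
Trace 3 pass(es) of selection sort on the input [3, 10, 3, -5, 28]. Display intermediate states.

Pass 1: Select minimum -5 at index 3, swap -> [-5, 10, 3, 3, 28]
Pass 2: Select minimum 3 at index 2, swap -> [-5, 3, 10, 3, 28]
Pass 3: Select minimum 3 at index 3, swap -> [-5, 3, 3, 10, 28]


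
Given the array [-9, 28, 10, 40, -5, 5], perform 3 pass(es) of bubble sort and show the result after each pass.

After pass 1: [-9, 10, 28, -5, 5, 40] (3 swaps)
After pass 2: [-9, 10, -5, 5, 28, 40] (2 swaps)
After pass 3: [-9, -5, 5, 10, 28, 40] (2 swaps)
Total swaps: 7


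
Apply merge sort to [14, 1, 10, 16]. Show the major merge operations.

Divide and conquer:
  Merge [14] + [1] -> [1, 14]
  Merge [10] + [16] -> [10, 16]
  Merge [1, 14] + [10, 16] -> [1, 10, 14, 16]


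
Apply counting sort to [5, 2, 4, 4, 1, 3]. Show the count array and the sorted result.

Count array: [0, 1, 1, 1, 2, 1]
(count[i] = number of elements equal to i)
Cumulative count: [0, 1, 2, 3, 5, 6]
Sorted: [1, 2, 3, 4, 4, 5]


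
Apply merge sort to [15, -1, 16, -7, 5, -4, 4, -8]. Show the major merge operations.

Divide and conquer:
  Merge [15] + [-1] -> [-1, 15]
  Merge [16] + [-7] -> [-7, 16]
  Merge [-1, 15] + [-7, 16] -> [-7, -1, 15, 16]
  Merge [5] + [-4] -> [-4, 5]
  Merge [4] + [-8] -> [-8, 4]
  Merge [-4, 5] + [-8, 4] -> [-8, -4, 4, 5]
  Merge [-7, -1, 15, 16] + [-8, -4, 4, 5] -> [-8, -7, -4, -1, 4, 5, 15, 16]


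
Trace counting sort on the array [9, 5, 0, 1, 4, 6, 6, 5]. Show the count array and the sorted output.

Count array: [1, 1, 0, 0, 1, 2, 2, 0, 0, 1]
(count[i] = number of elements equal to i)
Cumulative count: [1, 2, 2, 2, 3, 5, 7, 7, 7, 8]
Sorted: [0, 1, 4, 5, 5, 6, 6, 9]


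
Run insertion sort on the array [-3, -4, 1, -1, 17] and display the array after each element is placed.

First element -3 is already 'sorted'
Insert -4: shifted 1 elements -> [-4, -3, 1, -1, 17]
Insert 1: shifted 0 elements -> [-4, -3, 1, -1, 17]
Insert -1: shifted 1 elements -> [-4, -3, -1, 1, 17]
Insert 17: shifted 0 elements -> [-4, -3, -1, 1, 17]


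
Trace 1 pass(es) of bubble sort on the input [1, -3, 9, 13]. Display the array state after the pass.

After pass 1: [-3, 1, 9, 13] (1 swaps)
Total swaps: 1


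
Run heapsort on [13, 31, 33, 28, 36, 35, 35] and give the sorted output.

Build heap: [36, 31, 35, 28, 13, 33, 35]
Extract 36: [35, 31, 35, 28, 13, 33, 36]
Extract 35: [35, 31, 33, 28, 13, 35, 36]
Extract 35: [33, 31, 13, 28, 35, 35, 36]
Extract 33: [31, 28, 13, 33, 35, 35, 36]
Extract 31: [28, 13, 31, 33, 35, 35, 36]
Extract 28: [13, 28, 31, 33, 35, 35, 36]


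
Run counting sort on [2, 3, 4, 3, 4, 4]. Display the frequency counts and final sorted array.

Count array: [0, 0, 1, 2, 3]
(count[i] = number of elements equal to i)
Cumulative count: [0, 0, 1, 3, 6]
Sorted: [2, 3, 3, 4, 4, 4]


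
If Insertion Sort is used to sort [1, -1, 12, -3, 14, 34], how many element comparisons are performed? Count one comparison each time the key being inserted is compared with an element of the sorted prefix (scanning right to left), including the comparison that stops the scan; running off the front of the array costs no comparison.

Insert -1: 1 > -1 (shift), reached front = 1 comparison(s) -> [-1, 1, 12, -3, 14, 34]
Insert 12: 1 <= 12 (stop) = 1 comparison(s) -> [-1, 1, 12, -3, 14, 34]
Insert -3: 12 > -3 (shift), 1 > -3 (shift), -1 > -3 (shift), reached front = 3 comparison(s) -> [-3, -1, 1, 12, 14, 34]
Insert 14: 12 <= 14 (stop) = 1 comparison(s) -> [-3, -1, 1, 12, 14, 34]
Insert 34: 14 <= 34 (stop) = 1 comparison(s) -> [-3, -1, 1, 12, 14, 34]
Total comparisons: 1 + 1 + 3 + 1 + 1 = 7


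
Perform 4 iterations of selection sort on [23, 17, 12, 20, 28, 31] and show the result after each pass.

Pass 1: Select minimum 12 at index 2, swap -> [12, 17, 23, 20, 28, 31]
Pass 2: Select minimum 17 at index 1, swap -> [12, 17, 23, 20, 28, 31]
Pass 3: Select minimum 20 at index 3, swap -> [12, 17, 20, 23, 28, 31]
Pass 4: Select minimum 23 at index 3, swap -> [12, 17, 20, 23, 28, 31]


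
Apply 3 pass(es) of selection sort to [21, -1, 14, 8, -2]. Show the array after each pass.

Pass 1: Select minimum -2 at index 4, swap -> [-2, -1, 14, 8, 21]
Pass 2: Select minimum -1 at index 1, swap -> [-2, -1, 14, 8, 21]
Pass 3: Select minimum 8 at index 3, swap -> [-2, -1, 8, 14, 21]


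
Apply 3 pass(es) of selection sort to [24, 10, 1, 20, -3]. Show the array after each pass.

Pass 1: Select minimum -3 at index 4, swap -> [-3, 10, 1, 20, 24]
Pass 2: Select minimum 1 at index 2, swap -> [-3, 1, 10, 20, 24]
Pass 3: Select minimum 10 at index 2, swap -> [-3, 1, 10, 20, 24]


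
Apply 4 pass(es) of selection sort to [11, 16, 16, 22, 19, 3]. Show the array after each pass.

Pass 1: Select minimum 3 at index 5, swap -> [3, 16, 16, 22, 19, 11]
Pass 2: Select minimum 11 at index 5, swap -> [3, 11, 16, 22, 19, 16]
Pass 3: Select minimum 16 at index 2, swap -> [3, 11, 16, 22, 19, 16]
Pass 4: Select minimum 16 at index 5, swap -> [3, 11, 16, 16, 19, 22]


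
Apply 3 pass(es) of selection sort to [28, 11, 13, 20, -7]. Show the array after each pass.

Pass 1: Select minimum -7 at index 4, swap -> [-7, 11, 13, 20, 28]
Pass 2: Select minimum 11 at index 1, swap -> [-7, 11, 13, 20, 28]
Pass 3: Select minimum 13 at index 2, swap -> [-7, 11, 13, 20, 28]


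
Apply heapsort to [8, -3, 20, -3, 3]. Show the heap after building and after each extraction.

Build heap: [20, 3, 8, -3, -3]
Extract 20: [8, 3, -3, -3, 20]
Extract 8: [3, -3, -3, 8, 20]
Extract 3: [-3, -3, 3, 8, 20]
Extract -3: [-3, -3, 3, 8, 20]


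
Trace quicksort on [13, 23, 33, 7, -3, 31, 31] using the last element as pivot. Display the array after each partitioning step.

Partition 1: pivot=31 at index 5 -> [13, 23, 7, -3, 31, 31, 33]
Partition 2: pivot=31 at index 4 -> [13, 23, 7, -3, 31, 31, 33]
Partition 3: pivot=-3 at index 0 -> [-3, 23, 7, 13, 31, 31, 33]
Partition 4: pivot=13 at index 2 -> [-3, 7, 13, 23, 31, 31, 33]


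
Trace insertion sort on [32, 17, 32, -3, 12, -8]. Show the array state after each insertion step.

First element 32 is already 'sorted'
Insert 17: shifted 1 elements -> [17, 32, 32, -3, 12, -8]
Insert 32: shifted 0 elements -> [17, 32, 32, -3, 12, -8]
Insert -3: shifted 3 elements -> [-3, 17, 32, 32, 12, -8]
Insert 12: shifted 3 elements -> [-3, 12, 17, 32, 32, -8]
Insert -8: shifted 5 elements -> [-8, -3, 12, 17, 32, 32]


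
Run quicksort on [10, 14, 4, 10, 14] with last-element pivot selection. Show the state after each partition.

Partition 1: pivot=14 at index 4 -> [10, 14, 4, 10, 14]
Partition 2: pivot=10 at index 2 -> [10, 4, 10, 14, 14]
Partition 3: pivot=4 at index 0 -> [4, 10, 10, 14, 14]


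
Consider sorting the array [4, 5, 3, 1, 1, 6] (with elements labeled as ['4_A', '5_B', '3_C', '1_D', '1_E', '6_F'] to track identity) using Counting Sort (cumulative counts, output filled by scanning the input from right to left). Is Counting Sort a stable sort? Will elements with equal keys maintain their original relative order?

Trace Counting Sort on the labeled array (the key is the number; the letter only tracks identity):
  Counts for values 0..6: [0, 2, 0, 1, 1, 1, 1]
  Cumulative counts: [0, 2, 2, 3, 4, 5, 6]
  Scan right to left: place 6_F at output index 5
  Scan right to left: place 1_E at output index 1
  Scan right to left: place 1_D at output index 0
  Scan right to left: place 3_C at output index 2
  Scan right to left: place 5_B at output index 4
  Scan right to left: place 4_A at output index 3
  Output: [1_D, 1_E, 3_C, 4_A, 5_B, 6_F]
Equal keys:
  value 1: originally 1_D, 1_E; after sorting 1_D, 1_E -> order preserved
All equal keys kept their original relative order. Counting Sort is stable: scanning the input right to left with decreasing cumulative counts places later duplicates at later output positions.
Answer: Stable


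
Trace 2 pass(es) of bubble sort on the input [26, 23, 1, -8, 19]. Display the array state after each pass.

After pass 1: [23, 1, -8, 19, 26] (4 swaps)
After pass 2: [1, -8, 19, 23, 26] (3 swaps)
Total swaps: 7


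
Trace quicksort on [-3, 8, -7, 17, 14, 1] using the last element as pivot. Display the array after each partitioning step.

Partition 1: pivot=1 at index 2 -> [-3, -7, 1, 17, 14, 8]
Partition 2: pivot=-7 at index 0 -> [-7, -3, 1, 17, 14, 8]
Partition 3: pivot=8 at index 3 -> [-7, -3, 1, 8, 14, 17]
Partition 4: pivot=17 at index 5 -> [-7, -3, 1, 8, 14, 17]


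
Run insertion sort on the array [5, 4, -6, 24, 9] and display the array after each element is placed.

First element 5 is already 'sorted'
Insert 4: shifted 1 elements -> [4, 5, -6, 24, 9]
Insert -6: shifted 2 elements -> [-6, 4, 5, 24, 9]
Insert 24: shifted 0 elements -> [-6, 4, 5, 24, 9]
Insert 9: shifted 1 elements -> [-6, 4, 5, 9, 24]


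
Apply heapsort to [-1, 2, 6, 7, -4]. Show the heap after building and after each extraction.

Build heap: [7, 2, 6, -1, -4]
Extract 7: [6, 2, -4, -1, 7]
Extract 6: [2, -1, -4, 6, 7]
Extract 2: [-1, -4, 2, 6, 7]
Extract -1: [-4, -1, 2, 6, 7]


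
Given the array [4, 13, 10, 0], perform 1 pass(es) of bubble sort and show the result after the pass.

After pass 1: [4, 10, 0, 13] (2 swaps)
Total swaps: 2


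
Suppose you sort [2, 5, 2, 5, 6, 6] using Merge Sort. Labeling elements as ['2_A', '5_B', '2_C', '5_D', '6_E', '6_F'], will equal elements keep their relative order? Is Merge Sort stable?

Trace Merge Sort on the labeled array (the key is the number; the letter only tracks identity):
  Merge [5_B] + [2_C] -> [2_C, 5_B]
  Merge [2_A] + [2_C, 5_B] -> [2_A, 2_C, 5_B]
  Merge [6_E] + [6_F] -> [6_E, 6_F]
  Merge [5_D] + [6_E, 6_F] -> [5_D, 6_E, 6_F]
  Merge [2_A, 2_C, 5_B] + [5_D, 6_E, 6_F] -> [2_A, 2_C, 5_B, 5_D, 6_E, 6_F]
Final order: [2_A, 2_C, 5_B, 5_D, 6_E, 6_F]
Equal keys:
  value 2: originally 2_A, 2_C; after sorting 2_A, 2_C -> order preserved
  value 5: originally 5_B, 5_D; after sorting 5_B, 5_D -> order preserved
  value 6: originally 6_E, 6_F; after sorting 6_E, 6_F -> order preserved
All equal keys kept their original relative order. Merge Sort is stable: when the heads of the two halves are equal the merge takes from the left half first.
Answer: Stable


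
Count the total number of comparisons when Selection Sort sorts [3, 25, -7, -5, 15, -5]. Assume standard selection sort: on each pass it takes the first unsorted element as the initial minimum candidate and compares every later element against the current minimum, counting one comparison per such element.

Pass 1: scan indices 1..5 for the minimum = 5 comparison(s); min is -7, place at index 0 -> [-7, 25, 3, -5, 15, -5]
Pass 2: scan indices 2..5 for the minimum = 4 comparison(s); min is -5, place at index 1 -> [-7, -5, 3, 25, 15, -5]
Pass 3: scan indices 3..5 for the minimum = 3 comparison(s); min is -5, place at index 2 -> [-7, -5, -5, 25, 15, 3]
Pass 4: scan indices 4..5 for the minimum = 2 comparison(s); min is 3, place at index 3 -> [-7, -5, -5, 3, 15, 25]
Pass 5: scan indices 5..5 for the minimum = 1 comparison(s); min is 15, place at index 4 -> [-7, -5, -5, 3, 15, 25]
Selection sort always scans the whole unsorted suffix, so the count is (n-1) + (n-2) + ... + 1 = n(n-1)/2 = 6*5/2 = 15 regardless of the input order.
Total comparisons: 5 + 4 + 3 + 2 + 1 = 15


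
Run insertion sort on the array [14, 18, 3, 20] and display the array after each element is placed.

First element 14 is already 'sorted'
Insert 18: shifted 0 elements -> [14, 18, 3, 20]
Insert 3: shifted 2 elements -> [3, 14, 18, 20]
Insert 20: shifted 0 elements -> [3, 14, 18, 20]


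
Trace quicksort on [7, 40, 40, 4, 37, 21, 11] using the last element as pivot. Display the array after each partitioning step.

Partition 1: pivot=11 at index 2 -> [7, 4, 11, 40, 37, 21, 40]
Partition 2: pivot=4 at index 0 -> [4, 7, 11, 40, 37, 21, 40]
Partition 3: pivot=40 at index 6 -> [4, 7, 11, 40, 37, 21, 40]
Partition 4: pivot=21 at index 3 -> [4, 7, 11, 21, 37, 40, 40]
Partition 5: pivot=40 at index 5 -> [4, 7, 11, 21, 37, 40, 40]


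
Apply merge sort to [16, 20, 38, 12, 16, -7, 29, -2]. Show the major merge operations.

Divide and conquer:
  Merge [16] + [20] -> [16, 20]
  Merge [38] + [12] -> [12, 38]
  Merge [16, 20] + [12, 38] -> [12, 16, 20, 38]
  Merge [16] + [-7] -> [-7, 16]
  Merge [29] + [-2] -> [-2, 29]
  Merge [-7, 16] + [-2, 29] -> [-7, -2, 16, 29]
  Merge [12, 16, 20, 38] + [-7, -2, 16, 29] -> [-7, -2, 12, 16, 16, 20, 29, 38]


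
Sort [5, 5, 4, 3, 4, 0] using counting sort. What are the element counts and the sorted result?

Count array: [1, 0, 0, 1, 2, 2]
(count[i] = number of elements equal to i)
Cumulative count: [1, 1, 1, 2, 4, 6]
Sorted: [0, 3, 4, 4, 5, 5]


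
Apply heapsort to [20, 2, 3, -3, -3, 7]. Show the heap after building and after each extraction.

Build heap: [20, 2, 7, -3, -3, 3]
Extract 20: [7, 2, 3, -3, -3, 20]
Extract 7: [3, 2, -3, -3, 7, 20]
Extract 3: [2, -3, -3, 3, 7, 20]
Extract 2: [-3, -3, 2, 3, 7, 20]
Extract -3: [-3, -3, 2, 3, 7, 20]


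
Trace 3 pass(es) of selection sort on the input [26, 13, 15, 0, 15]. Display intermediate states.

Pass 1: Select minimum 0 at index 3, swap -> [0, 13, 15, 26, 15]
Pass 2: Select minimum 13 at index 1, swap -> [0, 13, 15, 26, 15]
Pass 3: Select minimum 15 at index 2, swap -> [0, 13, 15, 26, 15]


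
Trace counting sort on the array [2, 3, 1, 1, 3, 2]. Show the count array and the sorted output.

Count array: [0, 2, 2, 2]
(count[i] = number of elements equal to i)
Cumulative count: [0, 2, 4, 6]
Sorted: [1, 1, 2, 2, 3, 3]


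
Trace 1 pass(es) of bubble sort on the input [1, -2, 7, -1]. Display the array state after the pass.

After pass 1: [-2, 1, -1, 7] (2 swaps)
Total swaps: 2


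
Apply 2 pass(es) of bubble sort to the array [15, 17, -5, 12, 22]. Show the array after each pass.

After pass 1: [15, -5, 12, 17, 22] (2 swaps)
After pass 2: [-5, 12, 15, 17, 22] (2 swaps)
Total swaps: 4


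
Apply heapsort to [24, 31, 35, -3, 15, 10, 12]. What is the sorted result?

Build heap: [35, 31, 24, -3, 15, 10, 12]
Extract 35: [31, 15, 24, -3, 12, 10, 35]
Extract 31: [24, 15, 10, -3, 12, 31, 35]
Extract 24: [15, 12, 10, -3, 24, 31, 35]
Extract 15: [12, -3, 10, 15, 24, 31, 35]
Extract 12: [10, -3, 12, 15, 24, 31, 35]
Extract 10: [-3, 10, 12, 15, 24, 31, 35]


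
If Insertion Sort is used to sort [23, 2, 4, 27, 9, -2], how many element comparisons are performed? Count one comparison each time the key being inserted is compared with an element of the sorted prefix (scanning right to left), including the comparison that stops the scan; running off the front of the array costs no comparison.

Insert 2: 23 > 2 (shift), reached front = 1 comparison(s) -> [2, 23, 4, 27, 9, -2]
Insert 4: 23 > 4 (shift), 2 <= 4 (stop) = 2 comparison(s) -> [2, 4, 23, 27, 9, -2]
Insert 27: 23 <= 27 (stop) = 1 comparison(s) -> [2, 4, 23, 27, 9, -2]
Insert 9: 27 > 9 (shift), 23 > 9 (shift), 4 <= 9 (stop) = 3 comparison(s) -> [2, 4, 9, 23, 27, -2]
Insert -2: 27 > -2 (shift), 23 > -2 (shift), 9 > -2 (shift), 4 > -2 (shift), 2 > -2 (shift), reached front = 5 comparison(s) -> [-2, 2, 4, 9, 23, 27]
Total comparisons: 1 + 2 + 1 + 3 + 5 = 12


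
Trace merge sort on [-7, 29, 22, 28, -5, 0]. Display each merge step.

Divide and conquer:
  Merge [29] + [22] -> [22, 29]
  Merge [-7] + [22, 29] -> [-7, 22, 29]
  Merge [-5] + [0] -> [-5, 0]
  Merge [28] + [-5, 0] -> [-5, 0, 28]
  Merge [-7, 22, 29] + [-5, 0, 28] -> [-7, -5, 0, 22, 28, 29]


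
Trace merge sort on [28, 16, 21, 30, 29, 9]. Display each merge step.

Divide and conquer:
  Merge [16] + [21] -> [16, 21]
  Merge [28] + [16, 21] -> [16, 21, 28]
  Merge [29] + [9] -> [9, 29]
  Merge [30] + [9, 29] -> [9, 29, 30]
  Merge [16, 21, 28] + [9, 29, 30] -> [9, 16, 21, 28, 29, 30]


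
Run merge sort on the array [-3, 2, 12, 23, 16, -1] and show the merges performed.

Divide and conquer:
  Merge [2] + [12] -> [2, 12]
  Merge [-3] + [2, 12] -> [-3, 2, 12]
  Merge [16] + [-1] -> [-1, 16]
  Merge [23] + [-1, 16] -> [-1, 16, 23]
  Merge [-3, 2, 12] + [-1, 16, 23] -> [-3, -1, 2, 12, 16, 23]


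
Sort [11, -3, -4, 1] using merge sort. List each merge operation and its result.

Divide and conquer:
  Merge [11] + [-3] -> [-3, 11]
  Merge [-4] + [1] -> [-4, 1]
  Merge [-3, 11] + [-4, 1] -> [-4, -3, 1, 11]


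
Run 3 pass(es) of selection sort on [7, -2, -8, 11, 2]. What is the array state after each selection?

Pass 1: Select minimum -8 at index 2, swap -> [-8, -2, 7, 11, 2]
Pass 2: Select minimum -2 at index 1, swap -> [-8, -2, 7, 11, 2]
Pass 3: Select minimum 2 at index 4, swap -> [-8, -2, 2, 11, 7]


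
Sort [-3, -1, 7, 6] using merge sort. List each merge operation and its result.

Divide and conquer:
  Merge [-3] + [-1] -> [-3, -1]
  Merge [7] + [6] -> [6, 7]
  Merge [-3, -1] + [6, 7] -> [-3, -1, 6, 7]


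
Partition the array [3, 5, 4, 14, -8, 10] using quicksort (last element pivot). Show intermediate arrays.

Partition 1: pivot=10 at index 4 -> [3, 5, 4, -8, 10, 14]
Partition 2: pivot=-8 at index 0 -> [-8, 5, 4, 3, 10, 14]
Partition 3: pivot=3 at index 1 -> [-8, 3, 4, 5, 10, 14]
Partition 4: pivot=5 at index 3 -> [-8, 3, 4, 5, 10, 14]


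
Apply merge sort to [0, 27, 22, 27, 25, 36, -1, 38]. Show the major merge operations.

Divide and conquer:
  Merge [0] + [27] -> [0, 27]
  Merge [22] + [27] -> [22, 27]
  Merge [0, 27] + [22, 27] -> [0, 22, 27, 27]
  Merge [25] + [36] -> [25, 36]
  Merge [-1] + [38] -> [-1, 38]
  Merge [25, 36] + [-1, 38] -> [-1, 25, 36, 38]
  Merge [0, 22, 27, 27] + [-1, 25, 36, 38] -> [-1, 0, 22, 25, 27, 27, 36, 38]


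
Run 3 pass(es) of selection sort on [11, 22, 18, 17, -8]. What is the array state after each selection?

Pass 1: Select minimum -8 at index 4, swap -> [-8, 22, 18, 17, 11]
Pass 2: Select minimum 11 at index 4, swap -> [-8, 11, 18, 17, 22]
Pass 3: Select minimum 17 at index 3, swap -> [-8, 11, 17, 18, 22]


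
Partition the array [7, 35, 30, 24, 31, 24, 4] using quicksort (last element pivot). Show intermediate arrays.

Partition 1: pivot=4 at index 0 -> [4, 35, 30, 24, 31, 24, 7]
Partition 2: pivot=7 at index 1 -> [4, 7, 30, 24, 31, 24, 35]
Partition 3: pivot=35 at index 6 -> [4, 7, 30, 24, 31, 24, 35]
Partition 4: pivot=24 at index 3 -> [4, 7, 24, 24, 31, 30, 35]
Partition 5: pivot=30 at index 4 -> [4, 7, 24, 24, 30, 31, 35]


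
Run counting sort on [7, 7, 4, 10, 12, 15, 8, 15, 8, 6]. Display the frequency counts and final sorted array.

Count array: [0, 0, 0, 0, 1, 0, 1, 2, 2, 0, 1, 0, 1, 0, 0, 2]
(count[i] = number of elements equal to i)
Cumulative count: [0, 0, 0, 0, 1, 1, 2, 4, 6, 6, 7, 7, 8, 8, 8, 10]
Sorted: [4, 6, 7, 7, 8, 8, 10, 12, 15, 15]


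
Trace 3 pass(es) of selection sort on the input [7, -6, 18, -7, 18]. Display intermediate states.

Pass 1: Select minimum -7 at index 3, swap -> [-7, -6, 18, 7, 18]
Pass 2: Select minimum -6 at index 1, swap -> [-7, -6, 18, 7, 18]
Pass 3: Select minimum 7 at index 3, swap -> [-7, -6, 7, 18, 18]


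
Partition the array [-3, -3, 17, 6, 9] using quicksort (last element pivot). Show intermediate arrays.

Partition 1: pivot=9 at index 3 -> [-3, -3, 6, 9, 17]
Partition 2: pivot=6 at index 2 -> [-3, -3, 6, 9, 17]
Partition 3: pivot=-3 at index 1 -> [-3, -3, 6, 9, 17]


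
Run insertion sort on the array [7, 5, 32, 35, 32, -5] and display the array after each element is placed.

First element 7 is already 'sorted'
Insert 5: shifted 1 elements -> [5, 7, 32, 35, 32, -5]
Insert 32: shifted 0 elements -> [5, 7, 32, 35, 32, -5]
Insert 35: shifted 0 elements -> [5, 7, 32, 35, 32, -5]
Insert 32: shifted 1 elements -> [5, 7, 32, 32, 35, -5]
Insert -5: shifted 5 elements -> [-5, 5, 7, 32, 32, 35]


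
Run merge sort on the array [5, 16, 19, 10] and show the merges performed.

Divide and conquer:
  Merge [5] + [16] -> [5, 16]
  Merge [19] + [10] -> [10, 19]
  Merge [5, 16] + [10, 19] -> [5, 10, 16, 19]


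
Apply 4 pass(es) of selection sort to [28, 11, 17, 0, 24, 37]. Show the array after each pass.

Pass 1: Select minimum 0 at index 3, swap -> [0, 11, 17, 28, 24, 37]
Pass 2: Select minimum 11 at index 1, swap -> [0, 11, 17, 28, 24, 37]
Pass 3: Select minimum 17 at index 2, swap -> [0, 11, 17, 28, 24, 37]
Pass 4: Select minimum 24 at index 4, swap -> [0, 11, 17, 24, 28, 37]
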